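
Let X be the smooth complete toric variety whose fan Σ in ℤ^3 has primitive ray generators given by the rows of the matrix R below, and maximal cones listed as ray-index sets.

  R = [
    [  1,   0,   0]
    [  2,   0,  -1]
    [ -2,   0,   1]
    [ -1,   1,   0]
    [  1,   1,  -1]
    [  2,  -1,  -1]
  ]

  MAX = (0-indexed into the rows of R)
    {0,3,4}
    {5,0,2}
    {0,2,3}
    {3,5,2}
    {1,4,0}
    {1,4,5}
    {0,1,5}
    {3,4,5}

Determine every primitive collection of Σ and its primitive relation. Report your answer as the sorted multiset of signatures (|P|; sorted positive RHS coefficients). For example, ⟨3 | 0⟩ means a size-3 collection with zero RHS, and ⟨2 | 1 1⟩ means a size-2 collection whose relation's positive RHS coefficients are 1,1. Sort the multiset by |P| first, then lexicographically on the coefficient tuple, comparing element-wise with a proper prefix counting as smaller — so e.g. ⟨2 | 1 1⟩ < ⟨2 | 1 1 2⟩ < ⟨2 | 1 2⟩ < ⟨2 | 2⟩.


Δ(Σ) — 6 vertices, 5 min non-faces:

  P = {1,2}:  v_{1} + v_{2} = 0 ; sig = ⟨2 | 0⟩
  P = {1,3}:  v_{1} + v_{3} = v_{4} ; sig = ⟨2 | 1⟩
  P = {2,4}:  v_{2} + v_{4} = v_{3} ; sig = ⟨2 | 1⟩
  P = {0,3,5}:  v_{0} + v_{3} + v_{5} = v_{1} ; sig = ⟨3 | 1⟩
  P = {0,4,5}:  v_{0} + v_{4} + v_{5} = 2·v_{1} ; sig = ⟨3 | 2⟩

so the primitive-relation signature multiset is
[⟨2 | 0⟩, ⟨2 | 1⟩, ⟨2 | 1⟩, ⟨3 | 1⟩, ⟨3 | 2⟩]


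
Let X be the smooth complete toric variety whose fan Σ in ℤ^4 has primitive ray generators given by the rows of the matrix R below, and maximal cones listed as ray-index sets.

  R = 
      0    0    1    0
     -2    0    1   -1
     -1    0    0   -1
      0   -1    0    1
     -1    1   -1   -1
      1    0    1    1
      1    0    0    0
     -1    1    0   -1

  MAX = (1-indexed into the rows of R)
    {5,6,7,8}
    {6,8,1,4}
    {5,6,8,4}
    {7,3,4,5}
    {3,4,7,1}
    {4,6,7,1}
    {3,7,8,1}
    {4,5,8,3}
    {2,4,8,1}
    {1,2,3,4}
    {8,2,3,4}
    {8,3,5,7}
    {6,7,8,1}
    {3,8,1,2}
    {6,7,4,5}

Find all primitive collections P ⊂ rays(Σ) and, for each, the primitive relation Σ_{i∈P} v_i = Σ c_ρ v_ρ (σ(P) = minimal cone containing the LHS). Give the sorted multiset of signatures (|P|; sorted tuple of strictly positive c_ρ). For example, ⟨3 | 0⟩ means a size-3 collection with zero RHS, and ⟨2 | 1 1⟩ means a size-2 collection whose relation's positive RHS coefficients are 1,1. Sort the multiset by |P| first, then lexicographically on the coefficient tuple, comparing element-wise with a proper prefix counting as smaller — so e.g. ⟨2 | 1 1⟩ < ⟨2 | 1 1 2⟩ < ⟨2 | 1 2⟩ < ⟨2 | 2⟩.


7 collections generate NE(X_Σ); each relation:

  {1,5}:  v_{1} + v_{5} = v_{8}  ⇒ sig = ⟨2 | 1⟩
  {3,6}:  v_{3} + v_{6} = v_{1}  ⇒ sig = ⟨2 | 1⟩
  {2,7}:  v_{2} + v_{7} = v_{1} + v_{3}  ⇒ sig = ⟨2 | 1 1⟩
  {2,5}:  v_{2} + v_{5} = v_{3} + v_{4} + 2·v_{8}  ⇒ sig = ⟨2 | 1 1 2⟩
  {2,6}:  v_{2} + v_{6} = 2·v_{1} + v_{4} + v_{8}  ⇒ sig = ⟨2 | 1 1 2⟩
  {4,7,8}:  v_{4} + v_{7} + v_{8} = 0  ⇒ sig = ⟨3 | 0⟩
  {1,3,4,8}:  v_{1} + v_{3} + v_{4} + v_{8} = v_{2}  ⇒ sig = ⟨4 | 1⟩

so the primitive-relation signature multiset is
[⟨2 | 1⟩, ⟨2 | 1⟩, ⟨2 | 1 1⟩, ⟨2 | 1 1 2⟩, ⟨2 | 1 1 2⟩, ⟨3 | 0⟩, ⟨4 | 1⟩]


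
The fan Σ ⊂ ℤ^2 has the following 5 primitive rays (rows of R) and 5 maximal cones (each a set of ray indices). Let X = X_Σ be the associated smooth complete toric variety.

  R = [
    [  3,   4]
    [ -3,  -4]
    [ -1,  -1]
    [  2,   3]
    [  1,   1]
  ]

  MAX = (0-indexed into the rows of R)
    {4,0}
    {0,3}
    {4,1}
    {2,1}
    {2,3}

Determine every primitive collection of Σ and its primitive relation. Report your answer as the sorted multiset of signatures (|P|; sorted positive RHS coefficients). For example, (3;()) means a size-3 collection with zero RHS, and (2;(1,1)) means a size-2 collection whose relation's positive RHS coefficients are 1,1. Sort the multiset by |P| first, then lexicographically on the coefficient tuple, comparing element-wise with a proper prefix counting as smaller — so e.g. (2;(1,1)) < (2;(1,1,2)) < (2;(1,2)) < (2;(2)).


5 minimal non-faces of Δ(Σ) (on 5 rays):

  {0,1}:  v_{0} + v_{1} = 0 ; sig = (2;())
  {2,4}:  v_{2} + v_{4} = 0 ; sig = (2;())
  {0,2}:  v_{0} + v_{2} = v_{3} ; sig = (2;(1))
  {1,3}:  v_{1} + v_{3} = v_{2} ; sig = (2;(1))
  {3,4}:  v_{3} + v_{4} = v_{0} ; sig = (2;(1))

Sorted signature multiset PRS(X):
    |P|=2: 5 collections, coeffs (), (), (1), (1), (1)


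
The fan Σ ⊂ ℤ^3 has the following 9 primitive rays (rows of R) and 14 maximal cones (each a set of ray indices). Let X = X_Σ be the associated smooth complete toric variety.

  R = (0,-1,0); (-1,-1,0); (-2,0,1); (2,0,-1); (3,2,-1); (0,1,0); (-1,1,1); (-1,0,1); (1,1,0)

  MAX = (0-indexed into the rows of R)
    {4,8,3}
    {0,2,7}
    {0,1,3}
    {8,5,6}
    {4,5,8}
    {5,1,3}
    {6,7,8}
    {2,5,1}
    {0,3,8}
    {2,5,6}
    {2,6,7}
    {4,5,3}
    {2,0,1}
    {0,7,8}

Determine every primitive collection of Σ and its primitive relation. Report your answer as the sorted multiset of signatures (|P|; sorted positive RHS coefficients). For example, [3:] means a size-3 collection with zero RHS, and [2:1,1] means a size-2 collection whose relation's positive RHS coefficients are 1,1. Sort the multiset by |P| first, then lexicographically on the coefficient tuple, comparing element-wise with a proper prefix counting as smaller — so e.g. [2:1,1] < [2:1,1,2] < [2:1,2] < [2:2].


Minimal non-faces — 16 found among 9 rays, 14 max cones:

  P={0,5}:  v_{0} + v_{5} = 0  so sig = [2:]
  P={1,8}:  v_{1} + v_{8} = 0  so sig = [2:]
  P={2,3}:  v_{2} + v_{3} = 0  so sig = [2:]
  P={0,6}:  v_{0} + v_{6} = v_{7}  so sig = [2:1]
  P={1,6}:  v_{1} + v_{6} = v_{2}  so sig = [2:1]
  P={2,8}:  v_{2} + v_{8} = v_{6}  so sig = [2:1]
  P={3,6}:  v_{3} + v_{6} = v_{8}  so sig = [2:1]
  P={5,7}:  v_{5} + v_{7} = v_{6}  so sig = [2:1]
  P={0,4}:  v_{0} + v_{4} = v_{3} + v_{8}  so sig = [2:1,1]
  P={1,4}:  v_{1} + v_{4} = v_{3} + v_{5}  so sig = [2:1,1]
  P={1,7}:  v_{1} + v_{7} = v_{0} + v_{2}  so sig = [2:1,1]
  P={2,4}:  v_{2} + v_{4} = v_{5} + v_{8}  so sig = [2:1,1]
  P={3,7}:  v_{3} + v_{7} = v_{0} + v_{8}  so sig = [2:1,1]
  P={4,6}:  v_{4} + v_{6} = v_{5} + 2·v_{8}  so sig = [2:1,2]
  P={4,7}:  v_{4} + v_{7} = 2·v_{8}  so sig = [2:2]
  P={3,5,8}:  v_{3} + v_{5} + v_{8} = v_{4}  so sig = [3:1]

Hence PRS(X_Σ) =
    [2:]
    [2:]
    [2:]
    [2:1]
    [2:1]
    [2:1]
    [2:1]
    [2:1]
    [2:1,1]
    [2:1,1]
    [2:1,1]
    [2:1,1]
    [2:1,1]
    [2:1,2]
    [2:2]
    [3:1]


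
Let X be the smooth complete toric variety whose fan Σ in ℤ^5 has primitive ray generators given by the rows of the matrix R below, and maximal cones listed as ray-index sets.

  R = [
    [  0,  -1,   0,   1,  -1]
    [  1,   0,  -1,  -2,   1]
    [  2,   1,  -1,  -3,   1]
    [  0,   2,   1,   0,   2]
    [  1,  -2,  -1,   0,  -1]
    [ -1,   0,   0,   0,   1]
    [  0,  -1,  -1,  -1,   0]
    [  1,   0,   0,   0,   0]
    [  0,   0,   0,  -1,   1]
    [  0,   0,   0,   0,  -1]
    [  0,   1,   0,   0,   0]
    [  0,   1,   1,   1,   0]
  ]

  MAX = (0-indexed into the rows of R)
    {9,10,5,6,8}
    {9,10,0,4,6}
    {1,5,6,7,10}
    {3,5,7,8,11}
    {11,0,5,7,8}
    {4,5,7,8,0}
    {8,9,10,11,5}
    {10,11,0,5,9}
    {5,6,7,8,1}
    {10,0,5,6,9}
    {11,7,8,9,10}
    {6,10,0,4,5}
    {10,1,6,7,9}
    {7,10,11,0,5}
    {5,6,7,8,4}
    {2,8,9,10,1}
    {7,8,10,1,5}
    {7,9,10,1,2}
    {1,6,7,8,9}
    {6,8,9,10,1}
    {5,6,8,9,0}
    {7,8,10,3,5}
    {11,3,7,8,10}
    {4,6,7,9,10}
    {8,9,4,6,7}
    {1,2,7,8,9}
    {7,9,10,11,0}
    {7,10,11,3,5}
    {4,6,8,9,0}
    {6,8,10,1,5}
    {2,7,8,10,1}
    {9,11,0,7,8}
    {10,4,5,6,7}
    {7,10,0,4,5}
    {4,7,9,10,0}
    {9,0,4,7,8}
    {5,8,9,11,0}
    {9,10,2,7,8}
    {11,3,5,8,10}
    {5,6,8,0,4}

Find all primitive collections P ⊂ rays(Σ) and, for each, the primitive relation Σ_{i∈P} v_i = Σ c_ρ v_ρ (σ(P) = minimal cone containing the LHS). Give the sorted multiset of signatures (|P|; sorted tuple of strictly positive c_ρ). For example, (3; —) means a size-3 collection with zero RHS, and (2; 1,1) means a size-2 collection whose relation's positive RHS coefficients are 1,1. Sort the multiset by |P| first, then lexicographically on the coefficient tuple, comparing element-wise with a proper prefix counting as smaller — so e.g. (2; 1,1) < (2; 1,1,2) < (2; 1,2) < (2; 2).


|primitive collections| = 25. Relations:

  P={6,11}:  v_{6} + v_{11} = 0  ⟹  sig = (2; —)
  P={0,1}:  v_{0} + v_{1} = v_{6} + v_{7}  ⟹  sig = (2; 1,1)
  P={4,11}:  v_{4} + v_{11} = v_{0} + v_{7}  ⟹  sig = (2; 1,1)
  P={0,2}:  v_{0} + v_{2} = v_{1} + v_{7} + v_{9}  ⟹  sig = (2; 1,1,1)
  P={0,3}:  v_{0} + v_{3} = v_{5} + v_{7} + v_{11}  ⟹  sig = (2; 1,1,1)
  P={1,11}:  v_{1} + v_{11} = v_{7} + v_{8} + v_{10}  ⟹  sig = (2; 1,1,1)
  P={2,5}:  v_{2} + v_{5} = v_{1} + v_{8} + v_{10}  ⟹  sig = (2; 1,1,1)
  P={3,9}:  v_{3} + v_{9} = v_{8} + v_{10} + v_{11}  ⟹  sig = (2; 1,1,1)
  P={3,6}:  v_{3} + v_{6} = v_{5} + v_{7} + v_{8} + v_{10}  ⟹  sig = (2; 1,1,1,1)
  P={2,4}:  v_{2} + v_{4} = v_{1} + v_{6} + 2·v_{7} + v_{9}  ⟹  sig = (2; 1,1,1,2)
  P={2,6}:  v_{2} + v_{6} = 2·v_{1} + v_{9}  ⟹  sig = (2; 1,2)
  P={3,4}:  v_{3} + v_{4} = v_{5} + 2·v_{7}  ⟹  sig = (2; 1,2)
  P={1,3}:  v_{1} + v_{3} = v_{5} + 2·v_{7} + 2·v_{8} + 2·v_{10}  ⟹  sig = (2; 1,2,2,2)
  P={2,11}:  v_{2} + v_{11} = 2·v_{7} + 2·v_{8} + v_{9} + 2·v_{10}  ⟹  sig = (2; 1,2,2,2)
  P={1,4}:  v_{1} + v_{4} = 2·v_{6} + 2·v_{7}  ⟹  sig = (2; 2,2)
  P={2,3}:  v_{2} + v_{3} = 2·v_{7} + 3·v_{8} + 3·v_{10}  ⟹  sig = (2; 2,3,3)
  P={0,8,10}:  v_{0} + v_{8} + v_{10} = 0  ⟹  sig = (3; —)
  P={5,7,9}:  v_{5} + v_{7} + v_{9} = 0  ⟹  sig = (3; —)
  P={0,6,7}:  v_{0} + v_{6} + v_{7} = v_{4}  ⟹  sig = (3; 1)
  P={4,5,9}:  v_{4} + v_{5} + v_{9} = v_{0} + v_{6}  ⟹  sig = (3; 1,1)
  P={4,8,10}:  v_{4} + v_{8} + v_{10} = v_{6} + v_{7}  ⟹  sig = (3; 1,1)
  P={1,5,9}:  v_{1} + v_{5} + v_{9} = v_{6} + v_{8} + v_{10}  ⟹  sig = (3; 1,1,1)
  P={6,7,8,10}:  v_{6} + v_{7} + v_{8} + v_{10} = v_{1}  ⟹  sig = (4; 1)
  P={1,7,8,9,10}:  v_{1} + v_{7} + v_{8} + v_{9} + v_{10} = v_{2}  ⟹  sig = (5; 1)
  P={5,7,8,10,11}:  v_{5} + v_{7} + v_{8} + v_{10} + v_{11} = v_{3}  ⟹  sig = (5; 1)

Signatures (|P|; sorted positive RHS coefficients), sorted:
    |P|=2: 16 collections, coeffs (), (1,1), (1,1), (1,1,1), (1,1,1), (1,1,1), (1,1,1), (1,1,1), (1,1,1,1), (1,1,1,2), (1,2), (1,2), (1,2,2,2), (1,2,2,2), (2,2), (2,3,3)
    |P|=3: 6 collections, coeffs (), (), (1), (1,1), (1,1), (1,1,1)
    |P|=4: 1 collection, coeffs (1)
    |P|=5: 2 collections, coeffs (1), (1)


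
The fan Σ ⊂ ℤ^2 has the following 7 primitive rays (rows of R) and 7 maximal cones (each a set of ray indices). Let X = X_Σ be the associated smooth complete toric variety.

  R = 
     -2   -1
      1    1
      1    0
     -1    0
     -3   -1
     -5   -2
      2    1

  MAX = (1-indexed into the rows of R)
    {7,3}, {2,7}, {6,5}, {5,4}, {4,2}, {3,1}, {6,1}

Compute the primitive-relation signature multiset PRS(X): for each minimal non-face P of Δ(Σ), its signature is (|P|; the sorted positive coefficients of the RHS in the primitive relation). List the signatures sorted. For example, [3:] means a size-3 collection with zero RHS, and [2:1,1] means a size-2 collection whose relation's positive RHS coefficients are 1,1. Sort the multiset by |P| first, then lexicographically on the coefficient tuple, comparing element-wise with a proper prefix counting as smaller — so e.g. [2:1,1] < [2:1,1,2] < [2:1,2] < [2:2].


The 14 primitive collections of Σ (r=7, n=2):

  • {1,7}:  v_{1} + v_{7} = 0  ⇒ sig = [2:]
  • {3,4}:  v_{3} + v_{4} = 0  ⇒ sig = [2:]
  • {1,2}:  v_{1} + v_{2} = v_{4}  ⇒ sig = [2:1]
  • {1,4}:  v_{1} + v_{4} = v_{5}  ⇒ sig = [2:1]
  • {1,5}:  v_{1} + v_{5} = v_{6}  ⇒ sig = [2:1]
  • {2,3}:  v_{2} + v_{3} = v_{7}  ⇒ sig = [2:1]
  • {3,5}:  v_{3} + v_{5} = v_{1}  ⇒ sig = [2:1]
  • {4,7}:  v_{4} + v_{7} = v_{2}  ⇒ sig = [2:1]
  • {5,7}:  v_{5} + v_{7} = v_{4}  ⇒ sig = [2:1]
  • {6,7}:  v_{6} + v_{7} = v_{5}  ⇒ sig = [2:1]
  • {2,6}:  v_{2} + v_{6} = v_{4} + v_{5}  ⇒ sig = [2:1,1]
  • {2,5}:  v_{2} + v_{5} = 2·v_{4}  ⇒ sig = [2:2]
  • {3,6}:  v_{3} + v_{6} = 2·v_{1}  ⇒ sig = [2:2]
  • {4,6}:  v_{4} + v_{6} = 2·v_{5}  ⇒ sig = [2:2]

Sorted signature multiset PRS(X):
[[2:], [2:], [2:1], [2:1], [2:1], [2:1], [2:1], [2:1], [2:1], [2:1], [2:1,1], [2:2], [2:2], [2:2]]


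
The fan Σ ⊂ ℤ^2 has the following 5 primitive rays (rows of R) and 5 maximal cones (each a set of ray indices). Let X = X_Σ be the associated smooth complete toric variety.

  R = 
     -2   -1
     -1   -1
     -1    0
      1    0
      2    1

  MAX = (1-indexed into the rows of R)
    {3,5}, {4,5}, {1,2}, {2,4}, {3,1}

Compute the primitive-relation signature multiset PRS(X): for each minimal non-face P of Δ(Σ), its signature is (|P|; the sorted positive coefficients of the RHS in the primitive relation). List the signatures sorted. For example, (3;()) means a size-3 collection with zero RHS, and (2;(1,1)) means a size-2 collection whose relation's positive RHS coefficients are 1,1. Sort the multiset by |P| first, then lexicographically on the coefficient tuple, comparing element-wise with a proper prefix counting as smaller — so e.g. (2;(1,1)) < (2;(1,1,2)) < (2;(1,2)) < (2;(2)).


The 5 primitive collections of Σ (r=5, n=2):

  {1,5}:  v_{1} + v_{5} = 0 ; sig = (2;())
  {3,4}:  v_{3} + v_{4} = 0 ; sig = (2;())
  {1,4}:  v_{1} + v_{4} = v_{2} ; sig = (2;(1))
  {2,3}:  v_{2} + v_{3} = v_{1} ; sig = (2;(1))
  {2,5}:  v_{2} + v_{5} = v_{4} ; sig = (2;(1))

Hence PRS(X_Σ) =
    (2;())
    (2;())
    (2;(1))
    (2;(1))
    (2;(1))


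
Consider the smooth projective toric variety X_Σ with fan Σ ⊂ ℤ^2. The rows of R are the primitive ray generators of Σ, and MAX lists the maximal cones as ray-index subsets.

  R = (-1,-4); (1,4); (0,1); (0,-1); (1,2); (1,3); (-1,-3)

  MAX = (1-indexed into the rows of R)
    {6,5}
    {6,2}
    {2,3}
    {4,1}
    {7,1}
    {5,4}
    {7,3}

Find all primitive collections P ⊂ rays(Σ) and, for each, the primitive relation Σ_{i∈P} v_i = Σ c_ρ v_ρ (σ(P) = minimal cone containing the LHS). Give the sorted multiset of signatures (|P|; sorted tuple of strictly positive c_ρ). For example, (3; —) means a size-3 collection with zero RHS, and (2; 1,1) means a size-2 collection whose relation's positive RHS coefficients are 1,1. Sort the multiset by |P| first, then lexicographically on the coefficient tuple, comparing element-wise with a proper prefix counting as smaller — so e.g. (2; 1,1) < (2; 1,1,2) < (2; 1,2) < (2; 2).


Minimal non-faces — 14 found among 7 rays, 7 max cones:

  • {1,2}:  v_{1} + v_{2} = 0  ⟹  sig = (2; —)
  • {3,4}:  v_{3} + v_{4} = 0  ⟹  sig = (2; —)
  • {6,7}:  v_{6} + v_{7} = 0  ⟹  sig = (2; —)
  • {1,3}:  v_{1} + v_{3} = v_{7}  ⟹  sig = (2; 1)
  • {1,6}:  v_{1} + v_{6} = v_{4}  ⟹  sig = (2; 1)
  • {2,4}:  v_{2} + v_{4} = v_{6}  ⟹  sig = (2; 1)
  • {2,7}:  v_{2} + v_{7} = v_{3}  ⟹  sig = (2; 1)
  • {3,5}:  v_{3} + v_{5} = v_{6}  ⟹  sig = (2; 1)
  • {3,6}:  v_{3} + v_{6} = v_{2}  ⟹  sig = (2; 1)
  • {4,6}:  v_{4} + v_{6} = v_{5}  ⟹  sig = (2; 1)
  • {4,7}:  v_{4} + v_{7} = v_{1}  ⟹  sig = (2; 1)
  • {5,7}:  v_{5} + v_{7} = v_{4}  ⟹  sig = (2; 1)
  • {1,5}:  v_{1} + v_{5} = 2·v_{4}  ⟹  sig = (2; 2)
  • {2,5}:  v_{2} + v_{5} = 2·v_{6}  ⟹  sig = (2; 2)

so the primitive-relation signature multiset is
    |P|=2: 14 collections, coeffs (), (), (), (1), (1), (1), (1), (1), (1), (1), (1), (1), (2), (2)


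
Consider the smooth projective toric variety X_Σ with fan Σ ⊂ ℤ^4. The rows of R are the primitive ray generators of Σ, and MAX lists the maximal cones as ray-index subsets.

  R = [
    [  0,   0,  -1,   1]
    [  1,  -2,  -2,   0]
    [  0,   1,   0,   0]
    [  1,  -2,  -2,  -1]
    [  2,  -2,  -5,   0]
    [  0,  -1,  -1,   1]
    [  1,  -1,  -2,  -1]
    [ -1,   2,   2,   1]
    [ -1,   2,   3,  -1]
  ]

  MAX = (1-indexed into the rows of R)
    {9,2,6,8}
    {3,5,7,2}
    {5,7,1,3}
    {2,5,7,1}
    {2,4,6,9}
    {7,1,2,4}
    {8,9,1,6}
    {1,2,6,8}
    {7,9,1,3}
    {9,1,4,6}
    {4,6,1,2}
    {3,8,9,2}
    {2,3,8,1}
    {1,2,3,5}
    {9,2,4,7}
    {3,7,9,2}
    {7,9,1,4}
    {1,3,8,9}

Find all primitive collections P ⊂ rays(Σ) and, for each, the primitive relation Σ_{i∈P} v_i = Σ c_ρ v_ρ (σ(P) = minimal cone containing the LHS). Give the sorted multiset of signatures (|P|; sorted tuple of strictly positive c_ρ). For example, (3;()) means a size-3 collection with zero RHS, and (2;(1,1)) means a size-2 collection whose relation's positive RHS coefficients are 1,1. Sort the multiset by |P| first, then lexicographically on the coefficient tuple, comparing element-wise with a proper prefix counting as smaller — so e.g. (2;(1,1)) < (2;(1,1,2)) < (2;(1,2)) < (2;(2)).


The 11 primitive collections of Σ (r=9, n=4):

  P = {4,8}:  v_{4} + v_{8} = 0  →  sig = (2;())
  P = {3,4}:  v_{3} + v_{4} = v_{7}  →  sig = (2;(1))
  P = {3,6}:  v_{3} + v_{6} = v_{1}  →  sig = (2;(1))
  P = {7,8}:  v_{7} + v_{8} = v_{3}  →  sig = (2;(1))
  P = {5,9}:  v_{5} + v_{9} = v_{3} + v_{7}  →  sig = (2;(1,1))
  P = {6,7}:  v_{6} + v_{7} = v_{1} + v_{4}  →  sig = (2;(1,1))
  P = {4,5}:  v_{4} + v_{5} = v_{1} + v_{2} + 2·v_{7}  →  sig = (2;(1,1,2))
  P = {5,6}:  v_{5} + v_{6} = 2·v_{1} + v_{2} + v_{7}  →  sig = (2;(1,1,2))
  P = {5,8}:  v_{5} + v_{8} = v_{1} + v_{2} + 2·v_{3}  →  sig = (2;(1,1,2))
  P = {1,2,9}:  v_{1} + v_{2} + v_{9} = 0  →  sig = (3;())
  P = {1,2,3,7}:  v_{1} + v_{2} + v_{3} + v_{7} = v_{5}  →  sig = (4;(1))

Signatures (|P|; sorted positive RHS coefficients), sorted:
[(2;()), (2;(1)), (2;(1)), (2;(1)), (2;(1,1)), (2;(1,1)), (2;(1,1,2)), (2;(1,1,2)), (2;(1,1,2)), (3;()), (4;(1))]


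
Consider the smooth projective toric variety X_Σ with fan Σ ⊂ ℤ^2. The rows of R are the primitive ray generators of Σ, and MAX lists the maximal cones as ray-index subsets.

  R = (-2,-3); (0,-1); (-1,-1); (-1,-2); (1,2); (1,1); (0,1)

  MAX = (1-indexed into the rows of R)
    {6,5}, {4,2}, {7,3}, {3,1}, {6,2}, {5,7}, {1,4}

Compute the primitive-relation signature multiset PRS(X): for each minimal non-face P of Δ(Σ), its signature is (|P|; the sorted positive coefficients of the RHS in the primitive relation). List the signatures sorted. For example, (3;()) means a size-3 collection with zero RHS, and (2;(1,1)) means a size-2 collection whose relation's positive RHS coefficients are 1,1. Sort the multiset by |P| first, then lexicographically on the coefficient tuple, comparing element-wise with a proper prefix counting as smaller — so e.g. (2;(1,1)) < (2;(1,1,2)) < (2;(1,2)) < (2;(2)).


|primitive collections| = 14. Relations:

  {2,7}:  v_{2} + v_{7} = 0  →  sig = (2;())
  {3,6}:  v_{3} + v_{6} = 0  →  sig = (2;())
  {4,5}:  v_{4} + v_{5} = 0  →  sig = (2;())
  {1,5}:  v_{1} + v_{5} = v_{3}  →  sig = (2;(1))
  {1,6}:  v_{1} + v_{6} = v_{4}  →  sig = (2;(1))
  {2,3}:  v_{2} + v_{3} = v_{4}  →  sig = (2;(1))
  {2,5}:  v_{2} + v_{5} = v_{6}  →  sig = (2;(1))
  {3,4}:  v_{3} + v_{4} = v_{1}  →  sig = (2;(1))
  {3,5}:  v_{3} + v_{5} = v_{7}  →  sig = (2;(1))
  {4,6}:  v_{4} + v_{6} = v_{2}  →  sig = (2;(1))
  {4,7}:  v_{4} + v_{7} = v_{3}  →  sig = (2;(1))
  {6,7}:  v_{6} + v_{7} = v_{5}  →  sig = (2;(1))
  {1,2}:  v_{1} + v_{2} = 2·v_{4}  →  sig = (2;(2))
  {1,7}:  v_{1} + v_{7} = 2·v_{3}  →  sig = (2;(2))

Signatures (|P|; sorted positive RHS coefficients), sorted:
    |P|=2: 14 collections, coeffs (), (), (), (1), (1), (1), (1), (1), (1), (1), (1), (1), (2), (2)


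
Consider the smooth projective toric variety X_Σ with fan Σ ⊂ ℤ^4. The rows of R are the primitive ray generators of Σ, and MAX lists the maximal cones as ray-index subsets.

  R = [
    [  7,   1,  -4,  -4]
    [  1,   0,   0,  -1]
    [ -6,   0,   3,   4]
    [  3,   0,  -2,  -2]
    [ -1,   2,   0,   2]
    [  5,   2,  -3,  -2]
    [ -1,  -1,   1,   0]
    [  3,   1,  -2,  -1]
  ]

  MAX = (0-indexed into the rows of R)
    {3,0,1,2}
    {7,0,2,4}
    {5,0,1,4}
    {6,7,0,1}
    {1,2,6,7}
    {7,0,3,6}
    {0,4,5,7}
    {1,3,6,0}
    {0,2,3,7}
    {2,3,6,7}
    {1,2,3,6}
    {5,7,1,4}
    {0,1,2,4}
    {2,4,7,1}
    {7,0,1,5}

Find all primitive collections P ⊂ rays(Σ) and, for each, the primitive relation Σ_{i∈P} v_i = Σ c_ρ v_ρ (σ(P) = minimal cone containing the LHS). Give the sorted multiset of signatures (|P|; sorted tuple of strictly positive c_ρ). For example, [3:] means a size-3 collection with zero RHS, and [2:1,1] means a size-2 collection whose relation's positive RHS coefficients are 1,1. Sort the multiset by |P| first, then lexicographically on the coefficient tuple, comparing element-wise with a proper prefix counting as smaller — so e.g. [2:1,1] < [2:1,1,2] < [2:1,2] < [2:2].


The 9 primitive collections of Σ (r=8, n=4):

  • {2,5}:  v_{2} + v_{5} = v_{4}  so sig = [2:1]
  • {5,6}:  v_{5} + v_{6} = v_{1} + v_{7}  so sig = [2:1,1]
  • {4,6}:  v_{4} + v_{6} = v_{1} + v_{2} + v_{7}  so sig = [2:1,1,1]
  • {3,5}:  v_{3} + v_{5} = 2·v_{0} + v_{2}  so sig = [2:1,2]
  • {3,4}:  v_{3} + v_{4} = 2·v_{0} + 2·v_{2}  so sig = [2:2,2]
  • {0,2,6}:  v_{0} + v_{2} + v_{6} = 0  so sig = [3:]
  • {1,3,7}:  v_{1} + v_{3} + v_{7} = v_{0}  so sig = [3:1]
  • {0,1,2,7}:  v_{0} + v_{1} + v_{2} + v_{7} = v_{5}  so sig = [4:1]
  • {0,1,4,7}:  v_{0} + v_{1} + v_{4} + v_{7} = 2·v_{5}  so sig = [4:2]

Signatures (|P|; sorted positive RHS coefficients), sorted:
    [2:1]
    [2:1,1]
    [2:1,1,1]
    [2:1,2]
    [2:2,2]
    [3:]
    [3:1]
    [4:1]
    [4:2]


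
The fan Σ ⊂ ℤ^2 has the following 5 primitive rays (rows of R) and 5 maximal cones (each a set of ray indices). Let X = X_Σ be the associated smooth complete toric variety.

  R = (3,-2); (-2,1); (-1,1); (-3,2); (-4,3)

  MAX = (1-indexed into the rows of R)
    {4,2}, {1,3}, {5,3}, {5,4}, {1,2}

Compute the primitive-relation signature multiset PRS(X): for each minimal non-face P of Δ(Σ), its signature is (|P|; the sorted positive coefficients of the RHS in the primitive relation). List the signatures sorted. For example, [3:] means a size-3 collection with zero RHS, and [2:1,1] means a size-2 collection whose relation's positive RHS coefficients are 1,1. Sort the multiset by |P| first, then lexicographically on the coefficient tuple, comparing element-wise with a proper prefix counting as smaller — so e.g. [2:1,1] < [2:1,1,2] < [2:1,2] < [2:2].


Primitive collections (5):

  P = {1,4}:  v_{1} + v_{4} = 0  ⇒ sig = [2:]
  P = {1,5}:  v_{1} + v_{5} = v_{3}  ⇒ sig = [2:1]
  P = {2,3}:  v_{2} + v_{3} = v_{4}  ⇒ sig = [2:1]
  P = {3,4}:  v_{3} + v_{4} = v_{5}  ⇒ sig = [2:1]
  P = {2,5}:  v_{2} + v_{5} = 2·v_{4}  ⇒ sig = [2:2]

so the primitive-relation signature multiset is
[[2:], [2:1], [2:1], [2:1], [2:2]]


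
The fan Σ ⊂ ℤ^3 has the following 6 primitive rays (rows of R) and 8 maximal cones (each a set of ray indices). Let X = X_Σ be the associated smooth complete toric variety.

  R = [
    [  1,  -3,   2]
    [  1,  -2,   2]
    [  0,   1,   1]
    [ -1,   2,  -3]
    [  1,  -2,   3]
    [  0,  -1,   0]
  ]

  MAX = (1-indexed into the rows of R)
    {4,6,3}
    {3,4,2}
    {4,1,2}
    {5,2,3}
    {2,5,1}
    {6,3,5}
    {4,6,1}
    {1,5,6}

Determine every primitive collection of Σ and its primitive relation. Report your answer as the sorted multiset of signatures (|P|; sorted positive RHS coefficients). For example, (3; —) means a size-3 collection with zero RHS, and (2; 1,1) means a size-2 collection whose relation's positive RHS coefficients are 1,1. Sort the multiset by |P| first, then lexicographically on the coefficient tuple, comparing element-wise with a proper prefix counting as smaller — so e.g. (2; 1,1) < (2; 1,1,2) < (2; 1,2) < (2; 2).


Σ has 3 primitive collections:

  P = {4,5}:  v_{4} + v_{5} = 0  so sig = (2; —)
  P = {1,3}:  v_{1} + v_{3} = v_{5}  so sig = (2; 1)
  P = {2,6}:  v_{2} + v_{6} = v_{1}  so sig = (2; 1)

Signatures (|P|; sorted positive RHS coefficients), sorted:
[(2; —), (2; 1), (2; 1)]


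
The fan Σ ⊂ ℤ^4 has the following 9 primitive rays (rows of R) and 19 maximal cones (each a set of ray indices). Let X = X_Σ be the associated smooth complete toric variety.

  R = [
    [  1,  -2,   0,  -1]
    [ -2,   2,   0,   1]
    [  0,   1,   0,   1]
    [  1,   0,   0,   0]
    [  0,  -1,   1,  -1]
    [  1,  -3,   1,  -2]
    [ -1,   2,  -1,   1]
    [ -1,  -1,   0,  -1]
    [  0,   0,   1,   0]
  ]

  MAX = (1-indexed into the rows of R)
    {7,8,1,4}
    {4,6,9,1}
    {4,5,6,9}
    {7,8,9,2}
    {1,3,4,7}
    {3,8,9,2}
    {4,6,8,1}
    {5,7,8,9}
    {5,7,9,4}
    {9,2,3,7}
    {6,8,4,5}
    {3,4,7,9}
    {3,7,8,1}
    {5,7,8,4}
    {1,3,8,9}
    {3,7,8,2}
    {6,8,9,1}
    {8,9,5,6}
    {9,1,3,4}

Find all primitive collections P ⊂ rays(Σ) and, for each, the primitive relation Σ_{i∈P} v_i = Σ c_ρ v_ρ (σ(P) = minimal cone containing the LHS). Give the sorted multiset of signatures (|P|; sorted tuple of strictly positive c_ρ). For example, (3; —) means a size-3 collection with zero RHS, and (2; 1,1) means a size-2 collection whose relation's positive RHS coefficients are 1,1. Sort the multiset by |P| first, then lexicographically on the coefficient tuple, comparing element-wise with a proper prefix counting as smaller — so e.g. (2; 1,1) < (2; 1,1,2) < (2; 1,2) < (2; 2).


Primitive collections (12):

  P = {1,5}:  v_{1} + v_{5} = v_{6}  so sig = (2; 1)
  P = {3,5}:  v_{3} + v_{5} = v_{9}  so sig = (2; 1)
  P = {1,2}:  v_{1} + v_{2} = v_{3} + v_{8}  so sig = (2; 1,1)
  P = {2,4}:  v_{2} + v_{4} = v_{7} + v_{9}  so sig = (2; 1,1)
  P = {2,6}:  v_{2} + v_{6} = v_{8} + v_{9}  so sig = (2; 1,1)
  P = {3,6}:  v_{3} + v_{6} = v_{1} + v_{9}  so sig = (2; 1,1)
  P = {6,7}:  v_{6} + v_{7} = v_{4} + v_{8}  so sig = (2; 1,1)
  P = {2,5}:  v_{2} + v_{5} = v_{7} + v_{8} + 2·v_{9}  so sig = (2; 1,1,2)
  P = {1,7,9}:  v_{1} + v_{7} + v_{9} = 0  so sig = (3; —)
  P = {3,4,8}:  v_{3} + v_{4} + v_{8} = 0  so sig = (3; —)
  P = {4,8,9}:  v_{4} + v_{8} + v_{9} = v_{5}  so sig = (3; 1)
  P = {3,7,8,9}:  v_{3} + v_{7} + v_{8} + v_{9} = v_{2}  so sig = (4; 1)

so the primitive-relation signature multiset is
    |P|=2: 8 collections, coeffs (1), (1), (1,1), (1,1), (1,1), (1,1), (1,1), (1,1,2)
    |P|=3: 3 collections, coeffs (), (), (1)
    |P|=4: 1 collection, coeffs (1)


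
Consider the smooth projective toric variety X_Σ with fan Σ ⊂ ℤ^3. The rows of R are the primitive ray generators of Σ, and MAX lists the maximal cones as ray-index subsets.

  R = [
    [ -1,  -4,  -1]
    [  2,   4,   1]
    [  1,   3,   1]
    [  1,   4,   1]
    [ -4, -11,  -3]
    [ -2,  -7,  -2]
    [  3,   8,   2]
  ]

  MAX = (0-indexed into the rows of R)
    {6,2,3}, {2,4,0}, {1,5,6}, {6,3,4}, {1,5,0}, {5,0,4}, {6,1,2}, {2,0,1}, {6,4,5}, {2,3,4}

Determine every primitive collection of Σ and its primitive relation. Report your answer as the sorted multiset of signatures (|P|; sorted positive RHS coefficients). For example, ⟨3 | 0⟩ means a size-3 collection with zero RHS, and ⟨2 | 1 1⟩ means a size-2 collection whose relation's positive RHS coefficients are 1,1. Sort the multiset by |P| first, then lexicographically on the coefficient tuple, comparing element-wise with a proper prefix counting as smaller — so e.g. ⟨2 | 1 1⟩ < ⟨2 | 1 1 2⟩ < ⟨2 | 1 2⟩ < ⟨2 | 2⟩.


Primitive collections (7):

  • {0,3}:  v_{0} + v_{3} = 0  so sig = ⟨2 | 0⟩
  • {0,6}:  v_{0} + v_{6} = v_{1}  so sig = ⟨2 | 1⟩
  • {1,3}:  v_{1} + v_{3} = v_{6}  so sig = ⟨2 | 1⟩
  • {1,4}:  v_{1} + v_{4} = v_{5}  so sig = ⟨2 | 1⟩
  • {2,5}:  v_{2} + v_{5} = v_{0}  so sig = ⟨2 | 1⟩
  • {3,5}:  v_{3} + v_{5} = v_{4} + v_{6}  so sig = ⟨2 | 1 1⟩
  • {2,4,6}:  v_{2} + v_{4} + v_{6} = 0  so sig = ⟨3 | 0⟩

Hence PRS(X_Σ) =
{ ⟨2 | 0⟩,  ⟨2 | 1⟩ ×4,  ⟨2 | 1 1⟩,  ⟨3 | 0⟩ }


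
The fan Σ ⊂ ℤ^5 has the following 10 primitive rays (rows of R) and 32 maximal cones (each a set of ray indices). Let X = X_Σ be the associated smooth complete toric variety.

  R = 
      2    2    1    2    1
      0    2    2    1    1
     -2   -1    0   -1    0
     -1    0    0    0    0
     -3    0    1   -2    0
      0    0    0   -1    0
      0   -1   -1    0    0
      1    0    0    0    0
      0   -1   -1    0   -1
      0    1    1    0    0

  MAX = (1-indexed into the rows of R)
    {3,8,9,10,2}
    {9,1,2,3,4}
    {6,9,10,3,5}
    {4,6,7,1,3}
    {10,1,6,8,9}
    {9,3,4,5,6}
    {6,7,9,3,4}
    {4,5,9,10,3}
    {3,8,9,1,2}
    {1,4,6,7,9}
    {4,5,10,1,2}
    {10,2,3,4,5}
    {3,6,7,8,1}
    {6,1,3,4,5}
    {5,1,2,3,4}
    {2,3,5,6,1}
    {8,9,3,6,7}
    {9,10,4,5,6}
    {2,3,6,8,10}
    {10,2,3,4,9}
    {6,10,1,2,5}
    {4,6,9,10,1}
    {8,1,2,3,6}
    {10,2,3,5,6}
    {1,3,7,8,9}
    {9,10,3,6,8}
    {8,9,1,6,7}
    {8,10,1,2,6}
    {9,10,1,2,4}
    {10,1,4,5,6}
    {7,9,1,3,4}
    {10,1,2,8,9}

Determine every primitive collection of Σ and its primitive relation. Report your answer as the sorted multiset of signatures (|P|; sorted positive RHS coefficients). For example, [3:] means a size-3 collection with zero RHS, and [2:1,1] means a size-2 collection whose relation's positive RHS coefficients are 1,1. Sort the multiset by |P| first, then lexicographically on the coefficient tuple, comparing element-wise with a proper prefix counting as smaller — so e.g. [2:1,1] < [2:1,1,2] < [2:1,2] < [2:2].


12 minimal non-faces of Δ(Σ) (on 10 rays):

  • {4,8}:  v_{4} + v_{8} = 0  so sig = [2:]
  • {7,10}:  v_{7} + v_{10} = 0  so sig = [2:]
  • {2,7}:  v_{2} + v_{7} = v_{1} + v_{3}  so sig = [2:1,1]
  • {5,7}:  v_{5} + v_{7} = v_{3} + v_{4} + v_{6}  so sig = [2:1,1,1]
  • {5,8}:  v_{5} + v_{8} = v_{3} + v_{6} + v_{10}  so sig = [2:1,1,1]
  • {1,3,10}:  v_{1} + v_{3} + v_{10} = v_{2}  so sig = [3:1]
  • {2,6,9}:  v_{2} + v_{6} + v_{9} = v_{10}  so sig = [3:1]
  • {1,5,9}:  v_{1} + v_{5} + v_{9} = v_{4} + v_{10}  so sig = [3:1,1]
  • {2,4,6}:  v_{2} + v_{4} + v_{6} = v_{1} + v_{5}  so sig = [3:1,1]
  • {2,5,9}:  v_{2} + v_{5} + v_{9} = v_{3} + v_{4} + 2·v_{10}  so sig = [3:1,1,2]
  • {1,3,6,9}:  v_{1} + v_{3} + v_{6} + v_{9} = 0  so sig = [4:]
  • {3,4,6,10}:  v_{3} + v_{4} + v_{6} + v_{10} = v_{5}  so sig = [4:1]

Signatures (|P|; sorted positive RHS coefficients), sorted:
    |P|=2: 5 collections, coeffs (), (), (1,1), (1,1,1), (1,1,1)
    |P|=3: 5 collections, coeffs (1), (1), (1,1), (1,1), (1,1,2)
    |P|=4: 2 collections, coeffs (), (1)


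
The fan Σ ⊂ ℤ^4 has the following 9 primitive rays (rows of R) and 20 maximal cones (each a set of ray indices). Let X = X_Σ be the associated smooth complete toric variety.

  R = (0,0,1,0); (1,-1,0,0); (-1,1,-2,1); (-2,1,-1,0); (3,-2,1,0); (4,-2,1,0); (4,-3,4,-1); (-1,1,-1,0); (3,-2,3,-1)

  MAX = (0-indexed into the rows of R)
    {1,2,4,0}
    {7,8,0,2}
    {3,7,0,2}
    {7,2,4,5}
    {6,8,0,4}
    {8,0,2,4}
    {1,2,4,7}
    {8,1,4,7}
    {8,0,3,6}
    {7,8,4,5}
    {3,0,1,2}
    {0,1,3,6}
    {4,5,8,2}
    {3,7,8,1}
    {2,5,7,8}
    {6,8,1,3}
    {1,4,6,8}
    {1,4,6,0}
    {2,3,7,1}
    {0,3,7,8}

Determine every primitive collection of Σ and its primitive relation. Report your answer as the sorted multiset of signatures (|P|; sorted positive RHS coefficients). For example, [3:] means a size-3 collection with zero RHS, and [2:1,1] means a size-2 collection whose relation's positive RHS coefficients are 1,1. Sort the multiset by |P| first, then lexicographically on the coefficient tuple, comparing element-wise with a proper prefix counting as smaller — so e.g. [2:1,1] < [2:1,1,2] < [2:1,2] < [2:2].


Primitive collections (13):

  {3,4}:  v_{3} + v_{4} = v_{1}  →  sig = [2:1]
  {6,7}:  v_{6} + v_{7} = v_{8}  →  sig = [2:1]
  {2,6}:  v_{2} + v_{6} = v_{0} + v_{4}  →  sig = [2:1,1]
  {3,5}:  v_{3} + v_{5} = v_{4} + v_{7}  →  sig = [2:1,1]
  {5,6}:  v_{5} + v_{6} = v_{2} + v_{4} + 2·v_{8}  →  sig = [2:1,1,2]
  {1,5}:  v_{1} + v_{5} = 2·v_{4} + v_{7}  →  sig = [2:1,2]
  {0,5}:  v_{0} + v_{5} = 2·v_{2} + 2·v_{8}  →  sig = [2:2,2]
  {0,1,7}:  v_{0} + v_{1} + v_{7} = 0  →  sig = [3:]
  {2,3,8}:  v_{2} + v_{3} + v_{8} = 0  →  sig = [3:]
  {0,1,8}:  v_{0} + v_{1} + v_{8} = v_{6}  →  sig = [3:1]
  {1,2,8}:  v_{1} + v_{2} + v_{8} = v_{4}  →  sig = [3:1]
  {0,4,7}:  v_{0} + v_{4} + v_{7} = v_{2} + v_{8}  →  sig = [3:1,1]
  {2,4,7,8}:  v_{2} + v_{4} + v_{7} + v_{8} = v_{5}  →  sig = [4:1]

so the primitive-relation signature multiset is
[[2:1], [2:1], [2:1,1], [2:1,1], [2:1,1,2], [2:1,2], [2:2,2], [3:], [3:], [3:1], [3:1], [3:1,1], [4:1]]


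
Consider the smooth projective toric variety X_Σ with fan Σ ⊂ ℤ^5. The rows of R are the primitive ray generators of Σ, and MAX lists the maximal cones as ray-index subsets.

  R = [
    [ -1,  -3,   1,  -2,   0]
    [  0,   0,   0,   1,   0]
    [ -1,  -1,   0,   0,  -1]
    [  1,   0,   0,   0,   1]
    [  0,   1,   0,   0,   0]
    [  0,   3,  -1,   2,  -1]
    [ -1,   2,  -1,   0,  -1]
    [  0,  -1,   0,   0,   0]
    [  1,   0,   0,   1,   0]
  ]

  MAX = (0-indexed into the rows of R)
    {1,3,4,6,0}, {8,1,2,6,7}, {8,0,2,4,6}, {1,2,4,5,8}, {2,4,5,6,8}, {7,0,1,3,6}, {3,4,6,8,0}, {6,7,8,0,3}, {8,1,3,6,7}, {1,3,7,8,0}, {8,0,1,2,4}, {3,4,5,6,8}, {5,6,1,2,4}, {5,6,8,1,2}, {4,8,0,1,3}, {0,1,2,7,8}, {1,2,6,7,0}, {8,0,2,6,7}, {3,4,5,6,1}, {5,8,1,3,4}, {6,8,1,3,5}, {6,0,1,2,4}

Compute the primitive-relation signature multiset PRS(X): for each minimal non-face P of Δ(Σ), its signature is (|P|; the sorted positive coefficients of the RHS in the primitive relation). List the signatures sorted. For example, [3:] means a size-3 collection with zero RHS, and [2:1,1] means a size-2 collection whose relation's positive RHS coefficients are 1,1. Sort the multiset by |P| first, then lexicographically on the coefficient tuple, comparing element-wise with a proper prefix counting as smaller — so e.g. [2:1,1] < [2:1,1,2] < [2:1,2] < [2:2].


6 minimal non-faces of Δ(Σ) (on 9 rays):

  • {4,7}:  v_{4} + v_{7} = 0  so sig = [2:]
  • {2,3}:  v_{2} + v_{3} = v_{7}  so sig = [2:1]
  • {0,5}:  v_{0} + v_{5} = v_{2} + v_{4}  so sig = [2:1,1]
  • {5,7}:  v_{5} + v_{7} = v_{1} + v_{6} + v_{8}  so sig = [2:1,1,1]
  • {0,1,6,8}:  v_{0} + v_{1} + v_{6} + v_{8} = v_{2}  so sig = [4:1]
  • {1,4,6,8}:  v_{1} + v_{4} + v_{6} + v_{8} = v_{5}  so sig = [4:1]

so the primitive-relation signature multiset is
{ [2:],  [2:1],  [2:1,1],  [2:1,1,1],  [4:1] ×2 }


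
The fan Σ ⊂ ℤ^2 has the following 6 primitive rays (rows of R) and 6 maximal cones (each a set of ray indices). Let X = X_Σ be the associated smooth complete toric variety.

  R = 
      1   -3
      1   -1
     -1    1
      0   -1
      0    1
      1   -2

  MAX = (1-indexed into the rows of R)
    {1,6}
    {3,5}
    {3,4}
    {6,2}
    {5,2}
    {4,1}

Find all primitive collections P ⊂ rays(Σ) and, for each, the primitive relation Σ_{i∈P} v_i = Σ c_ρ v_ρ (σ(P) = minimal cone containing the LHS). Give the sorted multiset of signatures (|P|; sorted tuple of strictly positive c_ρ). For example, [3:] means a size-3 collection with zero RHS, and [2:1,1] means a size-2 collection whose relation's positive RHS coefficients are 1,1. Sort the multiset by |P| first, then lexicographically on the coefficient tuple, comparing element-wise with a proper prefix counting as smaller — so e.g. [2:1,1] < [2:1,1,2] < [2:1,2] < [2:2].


Primitive collections (9):

  P = {2,3}:  v_{2} + v_{3} = 0 ; sig = [2:]
  P = {4,5}:  v_{4} + v_{5} = 0 ; sig = [2:]
  P = {1,5}:  v_{1} + v_{5} = v_{6} ; sig = [2:1]
  P = {2,4}:  v_{2} + v_{4} = v_{6} ; sig = [2:1]
  P = {3,6}:  v_{3} + v_{6} = v_{4} ; sig = [2:1]
  P = {4,6}:  v_{4} + v_{6} = v_{1} ; sig = [2:1]
  P = {5,6}:  v_{5} + v_{6} = v_{2} ; sig = [2:1]
  P = {1,2}:  v_{1} + v_{2} = 2·v_{6} ; sig = [2:2]
  P = {1,3}:  v_{1} + v_{3} = 2·v_{4} ; sig = [2:2]

Sorted signature multiset PRS(X):
{ [2:] ×2,  [2:1] ×5,  [2:2] ×2 }


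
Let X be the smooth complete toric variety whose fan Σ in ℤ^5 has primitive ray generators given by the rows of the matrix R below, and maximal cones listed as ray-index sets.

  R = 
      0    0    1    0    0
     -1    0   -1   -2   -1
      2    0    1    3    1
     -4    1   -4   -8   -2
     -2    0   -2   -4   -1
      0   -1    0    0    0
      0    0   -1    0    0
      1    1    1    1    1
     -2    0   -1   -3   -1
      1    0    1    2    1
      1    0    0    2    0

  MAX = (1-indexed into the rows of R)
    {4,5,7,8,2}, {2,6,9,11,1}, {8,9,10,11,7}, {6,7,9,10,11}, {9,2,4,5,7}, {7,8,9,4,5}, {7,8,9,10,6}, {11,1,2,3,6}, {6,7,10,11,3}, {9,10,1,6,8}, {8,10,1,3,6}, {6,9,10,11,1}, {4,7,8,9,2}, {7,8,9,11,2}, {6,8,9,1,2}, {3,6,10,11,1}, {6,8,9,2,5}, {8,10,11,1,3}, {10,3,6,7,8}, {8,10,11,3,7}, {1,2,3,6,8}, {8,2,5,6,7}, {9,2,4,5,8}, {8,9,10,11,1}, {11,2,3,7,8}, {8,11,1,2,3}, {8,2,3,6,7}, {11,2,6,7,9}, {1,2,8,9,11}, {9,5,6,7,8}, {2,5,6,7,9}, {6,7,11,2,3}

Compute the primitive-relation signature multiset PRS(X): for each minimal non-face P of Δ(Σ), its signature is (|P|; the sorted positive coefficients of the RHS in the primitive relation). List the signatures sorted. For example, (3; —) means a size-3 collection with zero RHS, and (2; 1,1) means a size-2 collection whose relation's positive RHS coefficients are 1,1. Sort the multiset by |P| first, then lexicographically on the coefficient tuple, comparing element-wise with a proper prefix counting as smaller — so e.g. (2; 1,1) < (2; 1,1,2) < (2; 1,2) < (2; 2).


Σ has 15 primitive collections:

  • {1,7}:  v_{1} + v_{7} = 0  ⇒ sig = (2; —)
  • {2,10}:  v_{2} + v_{10} = 0  ⇒ sig = (2; —)
  • {3,9}:  v_{3} + v_{9} = 0  ⇒ sig = (2; —)
  • {5,11}:  v_{5} + v_{11} = v_{2} + v_{7}  ⇒ sig = (2; 1,1)
  • {1,4}:  v_{1} + v_{4} = v_{2} + v_{5} + v_{8} + v_{9}  ⇒ sig = (2; 1,1,1,1)
  • {1,5}:  v_{1} + v_{5} = v_{2} + v_{6} + v_{8} + v_{9}  ⇒ sig = (2; 1,1,1,1)
  • {3,4}:  v_{3} + v_{4} = v_{2} + v_{5} + v_{7} + v_{8}  ⇒ sig = (2; 1,1,1,1)
  • {3,5}:  v_{3} + v_{5} = v_{2} + v_{6} + v_{7} + v_{8}  ⇒ sig = (2; 1,1,1,1)
  • {4,10}:  v_{4} + v_{10} = v_{5} + v_{7} + v_{8} + v_{9}  ⇒ sig = (2; 1,1,1,1)
  • {5,10}:  v_{5} + v_{10} = v_{6} + v_{7} + v_{8} + v_{9}  ⇒ sig = (2; 1,1,1,1)
  • {4,11}:  v_{4} + v_{11} = 2·v_{2} + 2·v_{7} + v_{8} + v_{9}  ⇒ sig = (2; 1,1,2,2)
  • {4,6}:  v_{4} + v_{6} = 2·v_{5}  ⇒ sig = (2; 2)
  • {6,8,11}:  v_{6} + v_{8} + v_{11} = v_{3}  ⇒ sig = (3; 1)
  • {2,5,7,8,9}:  v_{2} + v_{5} + v_{7} + v_{8} + v_{9} = v_{4}  ⇒ sig = (5; 1)
  • {2,6,7,8,9}:  v_{2} + v_{6} + v_{7} + v_{8} + v_{9} = v_{5}  ⇒ sig = (5; 1)

Sorted signature multiset PRS(X):
    (2; —)
    (2; —)
    (2; —)
    (2; 1,1)
    (2; 1,1,1,1)
    (2; 1,1,1,1)
    (2; 1,1,1,1)
    (2; 1,1,1,1)
    (2; 1,1,1,1)
    (2; 1,1,1,1)
    (2; 1,1,2,2)
    (2; 2)
    (3; 1)
    (5; 1)
    (5; 1)


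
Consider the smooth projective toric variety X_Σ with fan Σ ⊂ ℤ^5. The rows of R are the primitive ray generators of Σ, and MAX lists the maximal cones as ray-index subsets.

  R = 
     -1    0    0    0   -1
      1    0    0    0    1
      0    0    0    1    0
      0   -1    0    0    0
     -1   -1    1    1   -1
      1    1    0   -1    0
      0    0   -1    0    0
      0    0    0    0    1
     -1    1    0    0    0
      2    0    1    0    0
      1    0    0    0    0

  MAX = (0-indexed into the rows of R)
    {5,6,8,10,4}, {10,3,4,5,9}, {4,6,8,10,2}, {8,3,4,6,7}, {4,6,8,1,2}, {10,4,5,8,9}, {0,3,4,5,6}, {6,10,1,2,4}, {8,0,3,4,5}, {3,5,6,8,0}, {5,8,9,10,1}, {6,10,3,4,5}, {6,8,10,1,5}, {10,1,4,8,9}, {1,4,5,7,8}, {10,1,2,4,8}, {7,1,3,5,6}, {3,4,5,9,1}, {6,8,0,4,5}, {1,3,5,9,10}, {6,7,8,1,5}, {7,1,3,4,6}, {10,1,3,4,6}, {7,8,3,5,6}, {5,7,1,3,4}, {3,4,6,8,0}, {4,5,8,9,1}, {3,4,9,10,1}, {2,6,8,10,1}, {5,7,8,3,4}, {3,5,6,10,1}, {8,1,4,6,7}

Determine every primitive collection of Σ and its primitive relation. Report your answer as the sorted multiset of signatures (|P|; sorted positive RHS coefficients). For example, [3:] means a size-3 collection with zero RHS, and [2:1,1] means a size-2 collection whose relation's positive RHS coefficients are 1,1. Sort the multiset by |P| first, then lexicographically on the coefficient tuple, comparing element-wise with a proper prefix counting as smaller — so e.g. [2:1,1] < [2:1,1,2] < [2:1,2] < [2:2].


Minimal non-faces — 20 found among 11 rays, 32 max cones:

  {0,1}:  v_{0} + v_{1} = 0 — sig = [2:]
  {7,10}:  v_{7} + v_{10} = v_{1} — sig = [2:1]
  {0,7}:  v_{0} + v_{7} = v_{3} + v_{8} — sig = [2:1,1]
  {0,9}:  v_{0} + v_{9} = v_{4} + v_{5} + v_{10} — sig = [2:1,1,1]
  {0,10}:  v_{0} + v_{10} = v_{4} + v_{5} + v_{6} — sig = [2:1,1,1]
  {2,3}:  v_{2} + v_{3} = v_{1} + v_{4} + v_{6} — sig = [2:1,1,1]
  {0,2}:  v_{0} + v_{2} = v_{4} + v_{6} + v_{8} + v_{10} — sig = [2:1,1,1,1]
  {2,7}:  v_{2} + v_{7} = 2·v_{1} + v_{4} + v_{6} + v_{8} — sig = [2:1,1,1,2]
  {2,9}:  v_{2} + v_{9} = v_{1} + v_{4} + v_{8} + 3·v_{10} — sig = [2:1,1,1,3]
  {7,9}:  v_{7} + v_{9} = 2·v_{1} + v_{4} + v_{5} — sig = [2:1,1,2]
  {2,5}:  v_{2} + v_{5} = v_{8} + 2·v_{10} — sig = [2:1,2]
  {6,9}:  v_{6} + v_{9} = 2·v_{10} — sig = [2:2]
  {3,8,10}:  v_{3} + v_{8} + v_{10} = 0 — sig = [3:]
  {1,3,8}:  v_{1} + v_{3} + v_{8} = v_{7} — sig = [3:1]
  {3,8,9}:  v_{3} + v_{8} + v_{9} = v_{1} + v_{4} + v_{5} — sig = [3:1,1,1]
  {4,5,6,7}:  v_{4} + v_{5} + v_{6} + v_{7} = 0 — sig = [4:]
  {1,4,5,6}:  v_{1} + v_{4} + v_{5} + v_{6} = v_{10} — sig = [4:1]
  {1,4,5,10}:  v_{1} + v_{4} + v_{5} + v_{10} = v_{9} — sig = [4:1]
  {1,4,6,8,10}:  v_{1} + v_{4} + v_{6} + v_{8} + v_{10} = v_{2} — sig = [5:1]
  {3,4,5,6,8}:  v_{3} + v_{4} + v_{5} + v_{6} + v_{8} = v_{0} — sig = [5:1]

Hence PRS(X_Σ) =
{ [2:],  [2:1],  [2:1,1],  [2:1,1,1] ×3,  [2:1,1,1,1],  [2:1,1,1,2],  [2:1,1,1,3],  [2:1,1,2],  [2:1,2],  [2:2],  [3:],  [3:1],  [3:1,1,1],  [4:],  [4:1] ×2,  [5:1] ×2 }
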